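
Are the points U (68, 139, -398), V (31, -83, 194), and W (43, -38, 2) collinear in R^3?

No

UV = (-37, -222, 592), UW = (-25, -177, 400).
UV × UW = (15984, 0, 999).
The cross product is nonzero, so the points do not lie on one line.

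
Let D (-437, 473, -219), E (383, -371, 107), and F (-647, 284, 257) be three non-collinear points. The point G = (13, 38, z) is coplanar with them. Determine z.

The plane through D, E, F has equation −340130x − 458780y − 332220z = 4390050.
Substituting G: (-332220)z + (-21855330) = 4390050, so z = -79.

-79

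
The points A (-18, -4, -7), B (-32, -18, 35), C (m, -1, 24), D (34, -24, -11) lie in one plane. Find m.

-60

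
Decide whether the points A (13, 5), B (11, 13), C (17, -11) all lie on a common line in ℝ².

AB = (-2, 8), AC = (4, -16).
Checking proportionality: AC = -2·AB, so the vectors are parallel and the points are collinear.

Yes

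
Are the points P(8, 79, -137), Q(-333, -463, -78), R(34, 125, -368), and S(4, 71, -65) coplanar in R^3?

No

A normal to the plane through P, Q, R is n = PQ × PR = (122488, -77237, -1594).
The plane has equation n·X = -4903441. For S: n·S = -4890265.
-4890265 ≠ -4903441, so S is off the plane.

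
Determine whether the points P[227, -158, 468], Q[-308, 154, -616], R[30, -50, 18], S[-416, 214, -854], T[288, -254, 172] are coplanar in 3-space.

No

The plane through P, Q, R has normal n = PQ × PR = (-23328, -27202, 3684) and equation n·X = 726572.
Checking the remaining points: n·S = 737084, n·T = 824492.
Since n·S = 737084 ≠ 726572, S is off the plane and the points are not all coplanar.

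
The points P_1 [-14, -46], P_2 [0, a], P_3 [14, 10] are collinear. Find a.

-18

The three points are collinear iff det[P_1P_2; P_1P_3] = 0.
This determinant is linear in a: (-28)a + (-504) = 0, so a = -18.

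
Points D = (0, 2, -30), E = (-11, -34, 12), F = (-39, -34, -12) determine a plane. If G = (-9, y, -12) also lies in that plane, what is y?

-16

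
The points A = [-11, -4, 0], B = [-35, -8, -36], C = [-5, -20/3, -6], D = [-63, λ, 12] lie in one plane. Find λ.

Normal to plane ABC: n = (-72, -360, 88); plane equation n·P = 2232.
Requiring n·D = 2232: (-360)λ + (5592) = 2232.
So λ = 28/3.

28/3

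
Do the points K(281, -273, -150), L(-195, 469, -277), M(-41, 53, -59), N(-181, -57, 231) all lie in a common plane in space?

With K as base: KL = (-476, 742, -127), KM = (-322, 326, 91), KN = (-462, 216, 381).
KM × KN = (104550, 80640, 81060).
KL · (KM × KN) = -225540.
Since -225540 ≠ 0, the four points are not coplanar.

No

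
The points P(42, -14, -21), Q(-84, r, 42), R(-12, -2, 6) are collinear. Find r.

14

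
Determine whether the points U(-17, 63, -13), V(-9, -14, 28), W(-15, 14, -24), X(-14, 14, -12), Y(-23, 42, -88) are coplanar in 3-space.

The plane through U, V, W has normal n = UV × UW = (2856, 170, -238) and equation n·P = -34748.
Checking the remaining points: n·X = -34748, n·Y = -37604.
Since n·Y = -37604 ≠ -34748, Y is off the plane and the points are not all coplanar.

No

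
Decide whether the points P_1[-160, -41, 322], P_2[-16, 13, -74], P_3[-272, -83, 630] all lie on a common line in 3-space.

P_1P_2 = (144, 54, -396), P_1P_3 = (-112, -42, 308).
P_1P_2 × P_1P_3 = (0, 0, 0).
The cross product vanishes, so the three points are collinear.

Yes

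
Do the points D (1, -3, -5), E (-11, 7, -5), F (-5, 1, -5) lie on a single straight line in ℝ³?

DE = (-12, 10, 0), DF = (-6, 4, 0).
Comparing components 1 and 2: (-12)(4) − (10)(-6) = 12 ≠ 0, so DE and DF are not parallel and the points are not collinear.

No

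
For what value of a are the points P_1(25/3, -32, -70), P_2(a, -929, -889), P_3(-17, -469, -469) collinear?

Collinearity requires P_1P_2 × P_1P_3 = 0; each component is linear in a.
The y-component gives (399)a + (17423) = 0, so a = -131/3.
The remaining components then also vanish.

-131/3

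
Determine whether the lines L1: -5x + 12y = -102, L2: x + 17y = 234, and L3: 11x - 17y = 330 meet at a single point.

No

Intersecting L1 and L2: solving the 2×2 system gives (x, y) = (4542/97, 1068/97).
Substitute into L3: (11)(4542/97) + (-17)(1068/97) = 31806/97.
But L3 requires 330 ≠ 31806/97, so the three lines have no common point.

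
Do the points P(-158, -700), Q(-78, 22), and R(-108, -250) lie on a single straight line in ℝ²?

PQ = (80, 722), PR = (50, 450).
det[PQ; PR] = (80)(450) − (722)(50) = -100.
The determinant is nonzero, so they are not collinear.

No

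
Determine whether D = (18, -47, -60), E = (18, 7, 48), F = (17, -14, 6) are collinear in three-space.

No

DE = (0, 54, 108), DF = (-1, 33, 66).
Comparing components 3 and 1: (108)(-1) − (0)(66) = -108 ≠ 0, so DE and DF are not parallel and the points are not collinear.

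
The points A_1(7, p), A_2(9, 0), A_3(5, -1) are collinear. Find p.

The three points are collinear iff det[A_1A_2; A_1A_3] = 0.
This determinant is linear in p: (-4)p + (-2) = 0, so p = -1/2.

-1/2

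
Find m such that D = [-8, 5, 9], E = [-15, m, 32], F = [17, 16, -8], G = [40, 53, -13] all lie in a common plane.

Normal to plane DFG: n = (574, -266, 672); plane equation n·P = 126.
Requiring n·E = 126: (-266)m + (12894) = 126.
So m = 48.

48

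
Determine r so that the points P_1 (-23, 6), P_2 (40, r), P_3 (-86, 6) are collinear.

The three points are collinear iff det[P_1P_2; P_1P_3] = 0.
This determinant is linear in r: (63)r + (-378) = 0, so r = 6.

6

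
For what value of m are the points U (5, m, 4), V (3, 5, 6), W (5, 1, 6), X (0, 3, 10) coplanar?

5

The points are coplanar iff UV · (UW × UX) = 0.
Expanding, this is linear in m: (8)m + (-40) = 0.
So m = 5.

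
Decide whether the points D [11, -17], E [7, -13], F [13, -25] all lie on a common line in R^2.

DE = (-4, 4), DF = (2, -8).
If collinear, DF would be a scalar multiple of DE. But (-4)·(-8) ≠ (4)·(2) (difference 24), so they are not parallel; the points are not collinear.

No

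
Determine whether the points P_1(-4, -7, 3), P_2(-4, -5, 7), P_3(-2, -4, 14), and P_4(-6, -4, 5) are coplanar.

No

The four points are coplanar iff the 3×3 determinant with rows P_1P_2, P_1P_3, P_1P_4 is zero.
Rows: (0, 2, 4), (2, 3, 11), (-2, 3, 2).
Expanding along the first row: (0)(-27) − (2)(26) + (4)(12) = -4.
Nonzero ⇒ not coplanar.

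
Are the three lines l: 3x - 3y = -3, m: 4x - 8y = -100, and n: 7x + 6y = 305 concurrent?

Yes

Intersecting l and m: solving the 2×2 system gives (x, y) = (23, 24).
Substitute into n: (7)(23) + (6)(24) = 305.
This equals 305, so (23, 24) lies on all three lines and they are concurrent.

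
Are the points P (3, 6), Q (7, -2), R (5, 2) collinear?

Yes

PQ = (4, -8), PR = (2, -4).
det[PQ; PR] = (4)(-4) − (-8)(2) = 0.
The determinant is zero, so the points are collinear.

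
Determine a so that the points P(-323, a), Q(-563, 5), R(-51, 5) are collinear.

Collinearity: (P − Q) must be parallel to (R − Q) = (512, 0).
Cross-multiplying the components: (a − 5)·(512) = (240)·(0).
Solving gives a = 5.

5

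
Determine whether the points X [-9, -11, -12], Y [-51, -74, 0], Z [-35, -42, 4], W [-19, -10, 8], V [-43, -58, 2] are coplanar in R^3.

The plane through X, Y, Z has normal n = XY × XZ = (-636, 360, -336) and equation n·P = 5796.
Checking the remaining points: n·W = 5796, n·V = 5796.
All equal 5796, so all 5 points lie in one plane.

Yes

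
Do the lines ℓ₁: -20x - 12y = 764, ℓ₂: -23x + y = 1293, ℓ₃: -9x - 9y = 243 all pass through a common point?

Lines aᵢx + bᵢy = cᵢ with pairwise distinct directions are concurrent exactly when det[aᵢ bᵢ cᵢ] = 0.
Here the determinant is 0.
It vanishes, so the lines are concurrent at (-55, 28).

Yes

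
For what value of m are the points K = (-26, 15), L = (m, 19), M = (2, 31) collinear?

The three points are collinear iff det[KL; KM] = 0.
This determinant is linear in m: (16)m + (304) = 0, so m = -19.

-19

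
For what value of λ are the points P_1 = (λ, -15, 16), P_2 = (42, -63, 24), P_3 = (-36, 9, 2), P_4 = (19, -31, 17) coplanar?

18

Coplanarity ⇔ det[P_1P_2; P_1P_3; P_1P_4] = 0.
Expanding, this is linear in λ: (-200)λ + (3600) = 0.
So λ = 18.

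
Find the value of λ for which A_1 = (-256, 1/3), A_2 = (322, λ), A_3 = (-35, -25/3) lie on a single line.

The three points are collinear iff det[A_1A_2; A_1A_3] = 0.
This determinant is linear in λ: (-221)λ + (-14807/3) = 0, so λ = -67/3.

-67/3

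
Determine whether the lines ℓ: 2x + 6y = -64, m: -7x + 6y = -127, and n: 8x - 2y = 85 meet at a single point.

Intersecting ℓ and m: solving the 2×2 system gives (x, y) = (7, -13).
Substitute into n: (8)(7) + (-2)(-13) = 82.
But n requires 85 ≠ 82, so the three lines have no common point.

No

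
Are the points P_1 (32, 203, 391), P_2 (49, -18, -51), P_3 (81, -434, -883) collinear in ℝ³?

Yes

P_1P_2 = (17, -221, -442), P_1P_3 = (49, -637, -1274).
Each component of P_1P_3 is 49/17 times the corresponding component of P_1P_2, so P_1P_3 = 49/17·P_1P_2 and the points are collinear.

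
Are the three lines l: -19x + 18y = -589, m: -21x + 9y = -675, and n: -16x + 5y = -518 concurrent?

Lines aᵢx + bᵢy = cᵢ with pairwise distinct directions are concurrent exactly when det[aᵢ bᵢ cᵢ] = 0.
Here the determinant is 78.
Nonzero, so no common point exists.

No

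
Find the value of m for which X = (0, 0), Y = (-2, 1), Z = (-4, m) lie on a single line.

2

Collinearity: (Z − X) must be parallel to (Y − X) = (-2, 1).
Cross-multiplying the components: (m − 0)·(-2) = (-4)·(1).
Solving gives m = 2.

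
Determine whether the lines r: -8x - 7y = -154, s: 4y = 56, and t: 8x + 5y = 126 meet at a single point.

Yes

Intersecting r and s: solving the 2×2 system gives (x, y) = (7, 14).
Substitute into t: (8)(7) + (5)(14) = 126.
This equals 126, so (7, 14) lies on all three lines and they are concurrent.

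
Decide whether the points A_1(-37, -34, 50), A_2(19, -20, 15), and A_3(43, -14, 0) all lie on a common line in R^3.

A_1A_2 = (56, 14, -35), A_1A_3 = (80, 20, -50).
Each component of A_1A_3 is 10/7 times the corresponding component of A_1A_2, so A_1A_3 = 10/7·A_1A_2 and the points are collinear.

Yes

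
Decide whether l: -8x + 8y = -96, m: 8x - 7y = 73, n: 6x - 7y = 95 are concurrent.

The three lines meet at one point iff the augmented coefficient matrix [aᵢ bᵢ cᵢ] has rank < 3, i.e. its determinant vanishes.
Here the determinant is 0.
It vanishes, so the lines are concurrent at (-11, -23).

Yes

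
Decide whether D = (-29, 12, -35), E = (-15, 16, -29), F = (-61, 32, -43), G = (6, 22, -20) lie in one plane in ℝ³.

The four points are coplanar iff the 3×3 determinant with rows DE, DF, DG is zero.
Rows: (14, 4, 6), (-32, 20, -8), (35, 10, 15).
Expanding along the first row: (14)(380) − (4)(-200) + (6)(-1020) = 0.
Zero determinant ⇒ coplanar.

Yes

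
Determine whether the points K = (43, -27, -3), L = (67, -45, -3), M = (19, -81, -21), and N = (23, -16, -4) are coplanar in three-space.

A normal to the plane through K, L, M is n = KL × KM = (324, 432, -1728).
The plane has equation n·P = 7452. For N: n·N = 7452.
Equal, so N lies in the plane and all four are coplanar.

Yes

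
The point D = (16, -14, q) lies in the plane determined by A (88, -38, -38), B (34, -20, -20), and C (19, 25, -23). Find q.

-14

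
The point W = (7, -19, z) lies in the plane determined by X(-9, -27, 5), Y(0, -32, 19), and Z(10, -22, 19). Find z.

13

Coplanarity requires XY · (XZ × XW) = 0.
XY = (9, -5, 14), XZ = (19, 5, 14); the triple product is linear in z with coefficient 140 and constant term -1820.
Setting it to zero: z = 13.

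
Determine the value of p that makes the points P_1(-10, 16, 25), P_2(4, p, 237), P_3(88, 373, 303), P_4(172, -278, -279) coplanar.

268

The points are coplanar iff P_1P_2 · (P_1P_3 × P_1P_4) = 0.
Expanding, this is linear in p: (80388)p + (-21543984) = 0.
So p = 268.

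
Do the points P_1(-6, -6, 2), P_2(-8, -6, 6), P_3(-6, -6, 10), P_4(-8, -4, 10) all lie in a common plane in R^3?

A normal to the plane through P_1, P_2, P_3 is n = P_1P_2 × P_1P_3 = (0, 16, 0).
The plane has equation n·P = -96. For P_4: n·P_4 = -64.
-64 ≠ -96, so P_4 is off the plane.

No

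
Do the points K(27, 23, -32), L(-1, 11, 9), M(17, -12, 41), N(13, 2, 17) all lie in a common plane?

With K as base: KL = (-28, -12, 41), KM = (-10, -35, 73), KN = (-14, -21, 49).
KM × KN = (-182, -532, -280).
KL · (KM × KN) = 0.
The scalar triple product vanishes, so the four points are coplanar.

Yes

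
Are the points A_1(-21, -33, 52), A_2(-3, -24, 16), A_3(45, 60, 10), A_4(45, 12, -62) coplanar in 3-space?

Yes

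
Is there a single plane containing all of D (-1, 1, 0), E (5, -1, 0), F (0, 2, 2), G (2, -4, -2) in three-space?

No

A normal to the plane through D, E, F is n = DE × DF = (-4, -12, 8).
The plane has equation n·P = -8. For G: n·G = 24.
24 ≠ -8, so G is off the plane.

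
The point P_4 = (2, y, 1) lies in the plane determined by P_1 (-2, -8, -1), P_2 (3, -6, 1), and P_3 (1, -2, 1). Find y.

Coplanarity requires P_1P_2 · (P_1P_3 × P_1P_4) = 0.
P_1P_2 = (5, 2, 2), P_1P_3 = (3, 6, 2); the triple product is linear in y with coefficient -4 and constant term -16.
Setting it to zero: y = -4.

-4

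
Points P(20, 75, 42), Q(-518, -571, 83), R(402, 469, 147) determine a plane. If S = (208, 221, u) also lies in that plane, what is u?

The plane through P, Q, R has equation −83984x + 72152y + 34800z = 5193320.
Substituting S: (34800)u + (-1523080) = 5193320, so u = 193.

193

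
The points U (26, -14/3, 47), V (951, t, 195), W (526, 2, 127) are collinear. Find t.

23/3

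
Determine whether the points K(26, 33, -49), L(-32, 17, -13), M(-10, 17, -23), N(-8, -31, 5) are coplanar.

With K as base: KL = (-58, -16, 36), KM = (-36, -16, 26), KN = (-34, -64, 54).
KM × KN = (800, 1060, 1760).
KL · (KM × KN) = 0.
The scalar triple product vanishes, so the four points are coplanar.

Yes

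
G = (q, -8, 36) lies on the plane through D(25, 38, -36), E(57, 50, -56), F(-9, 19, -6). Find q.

-51

A normal to the plane is n = DE × DF = (-20, -280, -200).
G lies in the plane iff n · DG = 0.
This gives (-20)q + (-1020) = 0, so q = -51.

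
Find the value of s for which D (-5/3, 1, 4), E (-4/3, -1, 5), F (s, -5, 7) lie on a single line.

-2/3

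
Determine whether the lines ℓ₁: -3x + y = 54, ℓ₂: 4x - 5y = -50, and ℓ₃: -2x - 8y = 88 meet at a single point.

Lines aᵢx + bᵢy = cᵢ with pairwise distinct directions are concurrent exactly when det[aᵢ bᵢ cᵢ] = 0.
Here the determinant is 0.
It vanishes, so the lines are concurrent at (-20, -6).

Yes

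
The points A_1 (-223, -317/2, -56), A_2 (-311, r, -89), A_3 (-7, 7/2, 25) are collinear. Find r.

Direction A_1A_3 = (216, 162, 81). From the x-coordinate of A_2, the parameter along the line is τ = (-311 − (-223))/216 = -11/27.
Then r = (-317/2) + (-11/27)·(162) = -449/2.

-449/2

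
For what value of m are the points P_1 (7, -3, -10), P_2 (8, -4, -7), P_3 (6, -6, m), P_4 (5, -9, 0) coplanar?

Normal to plane P_1P_2P_4: n = (8, -16, -8); plane equation n·P = 184.
Requiring n·P_3 = 184: (-8)m + (144) = 184.
So m = -5.

-5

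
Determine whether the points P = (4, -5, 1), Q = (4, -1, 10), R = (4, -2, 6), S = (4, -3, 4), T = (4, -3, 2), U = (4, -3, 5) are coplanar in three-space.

Yes

The plane through P, Q, R has normal n = PQ × PR = (-7, 0, 0) and equation n·X = -28.
Checking the remaining points: n·S = -28, n·T = -28, n·U = -28.
All equal -28, so all 6 points lie in one plane.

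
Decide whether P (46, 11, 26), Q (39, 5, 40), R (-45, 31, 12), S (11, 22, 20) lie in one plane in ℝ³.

No

With P as base: PQ = (-7, -6, 14), PR = (-91, 20, -14), PS = (-35, 11, -6).
PR × PS = (34, -56, -301).
PQ · (PR × PS) = -4116.
Since -4116 ≠ 0, the four points are not coplanar.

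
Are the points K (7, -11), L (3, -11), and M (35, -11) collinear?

KL = (-4, 0), KM = (28, 0).
Twice the signed area of △KLM is (-4)(0) − (0)(28) = 0.
The triangle is degenerate (zero area), so the points are collinear.

Yes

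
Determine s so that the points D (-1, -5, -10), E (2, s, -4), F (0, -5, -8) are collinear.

Direction DF = (1, 0, 2). From the x-coordinate of E, the parameter along the line is τ = (2 − (-1))/1 = 3.
Then s = (-5) + 3·(0) = -5.

-5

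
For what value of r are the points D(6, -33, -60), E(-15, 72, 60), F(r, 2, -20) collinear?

Collinearity requires DE × DF = 0; each component is linear in r.
The y-component gives (120)r + (120) = 0, so r = -1.
The remaining components then also vanish.

-1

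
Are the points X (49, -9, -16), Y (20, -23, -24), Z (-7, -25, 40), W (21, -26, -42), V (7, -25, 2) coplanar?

No

The plane through X, Y, Z has normal n = XY × XZ = (-912, 2072, -320) and equation n·P = -58216.
Checking the remaining points: n·W = -59584, n·V = -58824.
Since n·W = -59584 ≠ -58216, W is off the plane and the points are not all coplanar.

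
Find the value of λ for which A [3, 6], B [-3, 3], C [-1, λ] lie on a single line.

The three points are collinear iff det[AB; AC] = 0.
This determinant is linear in λ: (-6)λ + (24) = 0, so λ = 4.

4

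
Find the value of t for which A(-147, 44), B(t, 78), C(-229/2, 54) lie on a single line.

-73/2

The three points are collinear iff det[AB; AC] = 0.
This determinant is linear in t: (10)t + (365) = 0, so t = -73/2.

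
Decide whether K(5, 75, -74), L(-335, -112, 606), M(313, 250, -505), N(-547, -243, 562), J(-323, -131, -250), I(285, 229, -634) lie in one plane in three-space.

No

The plane through K, L, M has normal n = KL × KM = (-38403, 62900, -1904) and equation n·P = 4666381.
Checking the remaining points: n·N = 4651693, n·J = 4640269, n·I = 4666381.
Since n·N = 4651693 ≠ 4666381, N is off the plane and the points are not all coplanar.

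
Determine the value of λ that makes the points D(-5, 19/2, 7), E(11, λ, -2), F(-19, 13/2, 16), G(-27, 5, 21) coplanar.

Coplanarity ⇔ det[DE; DF; DG] = 0.
Expanding, this is linear in λ: (-2)λ + (22) = 0.
So λ = 11.

11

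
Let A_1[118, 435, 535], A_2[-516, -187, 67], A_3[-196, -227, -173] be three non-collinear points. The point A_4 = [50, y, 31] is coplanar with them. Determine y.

31

The plane through A_1, A_2, A_3 has equation 130560x − 301920y + 224400z = 4124880.
Substituting A_4: (-301920)y + (13484400) = 4124880, so y = 31.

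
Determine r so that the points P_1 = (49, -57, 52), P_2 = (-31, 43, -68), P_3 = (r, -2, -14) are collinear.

5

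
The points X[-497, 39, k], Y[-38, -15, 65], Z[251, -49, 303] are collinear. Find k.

-313

Collinearity requires XY × XZ = 0; each component is linear in k.
The x-component gives (-34)k + (-10642) = 0, so k = -313.
The remaining components then also vanish.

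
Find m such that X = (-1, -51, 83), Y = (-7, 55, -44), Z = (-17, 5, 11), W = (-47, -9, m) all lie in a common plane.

16

Normal to plane XYZ: n = (-520, 1600, 1360); plane equation n·P = 31800.
Requiring n·W = 31800: (1360)m + (10040) = 31800.
So m = 16.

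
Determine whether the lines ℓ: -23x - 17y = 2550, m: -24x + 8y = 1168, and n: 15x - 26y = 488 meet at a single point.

Yes

Intersecting ℓ and m: solving the 2×2 system gives (x, y) = (-68, -58).
Substitute into n: (15)(-68) + (-26)(-58) = 488.
This equals 488, so (-68, -58) lies on all three lines and they are concurrent.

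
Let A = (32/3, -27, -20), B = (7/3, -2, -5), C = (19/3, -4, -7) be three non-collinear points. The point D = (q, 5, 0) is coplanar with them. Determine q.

The plane through A, B, C has equation −20x + (130/3)y − (250/3)z = 850/3.
Substituting D: (-20)q + (650/3) = 850/3, so q = -10/3.

-10/3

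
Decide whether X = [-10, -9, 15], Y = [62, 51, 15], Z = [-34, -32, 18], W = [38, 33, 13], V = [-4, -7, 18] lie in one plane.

The plane through X, Y, Z has normal n = XY × XZ = (180, -216, -216) and equation n·P = -3096.
Checking the remaining points: n·W = -3096, n·V = -3096.
All equal -3096, so all 5 points lie in one plane.

Yes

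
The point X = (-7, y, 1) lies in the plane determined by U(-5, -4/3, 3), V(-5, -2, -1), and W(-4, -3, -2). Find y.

0

The plane through U, V, W has equation −(10/3)x − 4y + (2/3)z = 24.
Substituting X: (-4)y + (24) = 24, so y = 0.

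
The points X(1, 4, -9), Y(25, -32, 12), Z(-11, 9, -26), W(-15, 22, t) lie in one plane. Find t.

-26

The points are coplanar iff XY · (XZ × XW) = 0.
Expanding, this is linear in t: (-312)t + (-8112) = 0.
So t = -26.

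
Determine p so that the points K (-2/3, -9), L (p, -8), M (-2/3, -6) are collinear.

-2/3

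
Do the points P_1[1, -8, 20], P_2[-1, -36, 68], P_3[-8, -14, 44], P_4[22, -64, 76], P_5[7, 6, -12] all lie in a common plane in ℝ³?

The plane through P_1, P_2, P_3 has normal n = P_1P_2 × P_1P_3 = (-384, -384, -240) and equation n·P = -2112.
Checking the remaining points: n·P_4 = -2112, n·P_5 = -2112.
All equal -2112, so all 5 points lie in one plane.

Yes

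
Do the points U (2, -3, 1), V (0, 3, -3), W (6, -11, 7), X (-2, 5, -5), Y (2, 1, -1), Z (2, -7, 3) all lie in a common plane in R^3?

Yes

The plane through U, V, W has normal n = UV × UW = (4, -4, -8) and equation n·P = 12.
Checking the remaining points: n·X = 12, n·Y = 12, n·Z = 12.
All equal 12, so all 6 points lie in one plane.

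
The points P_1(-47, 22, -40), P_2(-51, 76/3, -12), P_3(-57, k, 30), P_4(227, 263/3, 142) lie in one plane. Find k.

91/3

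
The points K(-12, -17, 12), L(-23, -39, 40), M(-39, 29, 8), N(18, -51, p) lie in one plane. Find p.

4

The points are coplanar iff KL · (KM × KN) = 0.
Expanding, this is linear in p: (-1100)p + (4400) = 0.
So p = 4.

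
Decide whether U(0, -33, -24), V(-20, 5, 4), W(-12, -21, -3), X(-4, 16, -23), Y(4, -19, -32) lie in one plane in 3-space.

The plane through U, V, W has normal n = UV × UW = (462, 84, 216) and equation n·P = -7956.
Checking the remaining points: n·X = -5472, n·Y = -6660.
Since n·X = -5472 ≠ -7956, X is off the plane and the points are not all coplanar.

No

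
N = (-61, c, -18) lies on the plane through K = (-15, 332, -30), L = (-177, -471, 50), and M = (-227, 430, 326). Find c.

55

The plane through K, L, M has equation −293708x + 40712y − 186112z = 23505364.
Substituting N: (40712)c + (21266204) = 23505364, so c = 55.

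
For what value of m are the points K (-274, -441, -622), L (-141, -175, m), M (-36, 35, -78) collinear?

-318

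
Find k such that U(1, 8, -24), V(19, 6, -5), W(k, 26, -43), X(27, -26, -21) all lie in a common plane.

Normal to plane UVX: n = (640, 440, -560); plane equation n·P = 17600.
Requiring n·W = 17600: (640)k + (35520) = 17600.
So k = -28.

-28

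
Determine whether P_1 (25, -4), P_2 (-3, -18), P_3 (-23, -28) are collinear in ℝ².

Yes

P_1P_2 = (-28, -14), P_1P_3 = (-48, -24).
Checking proportionality: P_1P_3 = 12/7·P_1P_2, so the vectors are parallel and the points are collinear.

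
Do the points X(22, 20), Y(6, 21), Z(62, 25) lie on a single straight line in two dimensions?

No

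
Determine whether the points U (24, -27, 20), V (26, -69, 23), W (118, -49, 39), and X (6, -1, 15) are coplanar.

Yes

With U as base: UV = (2, -42, 3), UW = (94, -22, 19), UX = (-18, 26, -5).
UW × UX = (-384, 128, 2048).
UV · (UW × UX) = 0.
The scalar triple product vanishes, so the four points are coplanar.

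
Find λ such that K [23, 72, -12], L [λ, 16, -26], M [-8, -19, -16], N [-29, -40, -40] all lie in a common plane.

Normal to plane KMN: n = (2100, -660, -1260); plane equation n·P = 15900.
Requiring n·L = 15900: (2100)λ + (22200) = 15900.
So λ = -3.

-3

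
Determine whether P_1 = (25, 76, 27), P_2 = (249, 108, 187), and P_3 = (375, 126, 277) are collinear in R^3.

P_1P_2 = (224, 32, 160), P_1P_3 = (350, 50, 250).
P_1P_2 × P_1P_3 = (0, 0, 0).
The cross product vanishes, so the three points are collinear.

Yes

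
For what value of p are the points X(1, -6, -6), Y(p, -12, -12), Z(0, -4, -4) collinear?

4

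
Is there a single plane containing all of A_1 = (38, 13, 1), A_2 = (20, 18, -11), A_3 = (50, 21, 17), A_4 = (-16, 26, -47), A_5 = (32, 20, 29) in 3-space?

The plane through A_1, A_2, A_3 has normal n = A_1A_2 × A_1A_3 = (176, 144, -204) and equation n·P = 8356.
Checking the remaining points: n·A_4 = 10516, n·A_5 = 2596.
Since n·A_4 = 10516 ≠ 8356, A_4 is off the plane and the points are not all coplanar.

No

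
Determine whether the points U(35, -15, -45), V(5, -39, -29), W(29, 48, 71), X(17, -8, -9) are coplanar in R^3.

No

A normal to the plane through U, V, W is n = UV × UW = (-3792, 3384, -2034).
The plane has equation n·P = -91950. For X: n·X = -73230.
-73230 ≠ -91950, so X is off the plane.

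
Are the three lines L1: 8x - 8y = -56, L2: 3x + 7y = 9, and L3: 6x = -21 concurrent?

No

The three lines meet at one point iff the augmented coefficient matrix [aᵢ bᵢ cᵢ] has rank < 3, i.e. its determinant vanishes.
Here the determinant is 240.
Nonzero, so no common point exists.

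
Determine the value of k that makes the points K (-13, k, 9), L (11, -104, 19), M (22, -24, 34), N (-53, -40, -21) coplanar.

-24

Coplanarity ⇔ det[KL; KM; KN] = 0.
Expanding, this is linear in k: (520)k + (12480) = 0.
So k = -24.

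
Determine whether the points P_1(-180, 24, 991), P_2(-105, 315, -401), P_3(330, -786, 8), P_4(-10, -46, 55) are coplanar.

Yes

With P_1 as base: P_1P_2 = (75, 291, -1392), P_1P_3 = (510, -810, -983), P_1P_4 = (170, -70, -936).
P_1P_3 × P_1P_4 = (689350, 310250, 102000).
P_1P_2 · (P_1P_3 × P_1P_4) = 0.
The scalar triple product vanishes, so the four points are coplanar.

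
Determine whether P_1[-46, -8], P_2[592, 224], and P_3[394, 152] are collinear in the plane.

P_1P_2 = (638, 232), P_1P_3 = (440, 160).
Twice the signed area of △P_1P_2P_3 is (638)(160) − (232)(440) = 0.
The triangle is degenerate (zero area), so the points are collinear.

Yes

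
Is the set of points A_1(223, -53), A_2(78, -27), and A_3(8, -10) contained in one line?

A_1A_2 = (-145, 26), A_1A_3 = (-215, 43).
If collinear, A_1A_3 would be a scalar multiple of A_1A_2. But (-145)·(43) ≠ (26)·(-215) (difference -645), so they are not parallel; the points are not collinear.

No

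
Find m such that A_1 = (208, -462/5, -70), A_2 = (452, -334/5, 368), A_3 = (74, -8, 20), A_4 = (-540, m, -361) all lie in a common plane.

712/5

Normal to plane A_1A_2A_3: n = (-173316/5, -80652, 24024); plane equation n·P = -7196904/5.
Requiring n·A_4 = -7196904/5: (-80652)m + (10045464) = -7196904/5.
So m = 712/5.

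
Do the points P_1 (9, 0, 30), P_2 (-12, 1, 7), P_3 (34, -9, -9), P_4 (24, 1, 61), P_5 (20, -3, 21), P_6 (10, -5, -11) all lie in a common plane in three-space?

Yes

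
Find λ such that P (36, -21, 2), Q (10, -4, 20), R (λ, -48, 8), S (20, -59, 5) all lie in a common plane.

18

Normal to plane PQS: n = (735, -210, 1260); plane equation n·X = 33390.
Requiring n·R = 33390: (735)λ + (20160) = 33390.
So λ = 18.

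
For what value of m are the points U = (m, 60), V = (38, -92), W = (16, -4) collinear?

0

The three points are collinear iff det[UV; UW] = 0.
This determinant is linear in m: (-88)m + (0) = 0, so m = 0.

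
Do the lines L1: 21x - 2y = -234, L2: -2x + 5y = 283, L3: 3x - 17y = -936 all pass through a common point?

Intersecting L1 and L2: solving the 2×2 system gives (x, y) = (-604/101, 5475/101).
Substitute into L3: (3)(-604/101) + (-17)(5475/101) = -94887/101.
But L3 requires -936 ≠ -94887/101, so the three lines have no common point.

No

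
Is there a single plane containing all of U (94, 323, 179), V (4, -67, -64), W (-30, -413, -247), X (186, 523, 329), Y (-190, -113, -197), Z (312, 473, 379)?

No

The plane through U, V, W has normal n = UV × UW = (-12708, -8208, 17880) and equation n·P = -645216.
Checking the remaining points: n·X = -773952, n·Y = -180336, n·Z = -1070760.
Since n·X = -773952 ≠ -645216, X is off the plane and the points are not all coplanar.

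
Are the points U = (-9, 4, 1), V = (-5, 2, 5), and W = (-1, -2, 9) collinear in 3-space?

UV = (4, -2, 4), UW = (8, -6, 8).
UV × UW = (8, 0, -8).
The cross product is nonzero, so the points do not lie on one line.

No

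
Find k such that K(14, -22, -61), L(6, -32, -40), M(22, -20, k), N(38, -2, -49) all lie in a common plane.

The points are coplanar iff KL · (KM × KN) = 0.
Expanding, this is linear in k: (-80)k + (-1760) = 0.
So k = -22.

-22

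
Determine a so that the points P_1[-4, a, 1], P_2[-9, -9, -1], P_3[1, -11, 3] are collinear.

-10

Direction P_2P_3 = (10, -2, 4). From the x-coordinate of P_1, the parameter along the line is τ = (-4 − (-9))/10 = 1/2.
Then a = (-9) + 1/2·(-2) = -10.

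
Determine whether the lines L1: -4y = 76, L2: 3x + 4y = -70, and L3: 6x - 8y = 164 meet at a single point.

The three lines meet at one point iff the augmented coefficient matrix [aᵢ bᵢ cᵢ] has rank < 3, i.e. its determinant vanishes.
Here the determinant is 0.
It vanishes, so the lines are concurrent at (2, -19).

Yes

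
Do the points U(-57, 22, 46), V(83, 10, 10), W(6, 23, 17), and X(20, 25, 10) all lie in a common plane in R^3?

With U as base: UV = (140, -12, -36), UW = (63, 1, -29), UX = (77, 3, -36).
UW × UX = (51, 35, 112).
UV · (UW × UX) = 2688.
Since 2688 ≠ 0, the four points are not coplanar.

No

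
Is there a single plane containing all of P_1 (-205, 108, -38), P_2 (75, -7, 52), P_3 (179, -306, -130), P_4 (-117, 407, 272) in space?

Yes

With P_1 as base: P_1P_2 = (280, -115, 90), P_1P_3 = (384, -414, -92), P_1P_4 = (88, 299, 310).
P_1P_3 × P_1P_4 = (-100832, -127136, 151248).
P_1P_2 · (P_1P_3 × P_1P_4) = 0.
The scalar triple product vanishes, so the four points are coplanar.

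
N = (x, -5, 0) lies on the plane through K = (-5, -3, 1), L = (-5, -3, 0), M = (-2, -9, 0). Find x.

-4

The plane through K, L, M has equation −6x − 3y = 39.
Substituting N: (-6)x + (15) = 39, so x = -4.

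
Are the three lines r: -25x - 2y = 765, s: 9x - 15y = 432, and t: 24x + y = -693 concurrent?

Yes

Intersecting r and s: solving the 2×2 system gives (x, y) = (-27, -45).
Substitute into t: (24)(-27) + (1)(-45) = -693.
This equals -693, so (-27, -45) lies on all three lines and they are concurrent.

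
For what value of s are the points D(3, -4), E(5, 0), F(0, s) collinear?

Collinearity: (F − D) must be parallel to (E − D) = (2, 4).
Cross-multiplying the components: (s − (-4))·(2) = (-3)·(4).
Solving gives s = -10.

-10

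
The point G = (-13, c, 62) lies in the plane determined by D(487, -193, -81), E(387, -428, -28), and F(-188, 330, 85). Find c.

Coplanarity requires DE · (DF × DG) = 0.
DE = (-100, -235, 53), DF = (-675, 523, 166); the triple product is linear in c with coefficient -19175 and constant term -498550.
Setting it to zero: c = -26.

-26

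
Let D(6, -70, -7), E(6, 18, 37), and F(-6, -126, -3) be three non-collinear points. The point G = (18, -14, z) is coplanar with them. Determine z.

-11

A normal to the plane is n = DE × DF = (2816, -528, 1056).
G lies in the plane iff n · DG = 0.
This gives (1056)z + (11616) = 0, so z = -11.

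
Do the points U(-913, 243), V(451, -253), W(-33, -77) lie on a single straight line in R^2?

Yes

UV = (1364, -496), UW = (880, -320).
Twice the signed area of △UVW is (1364)(-320) − (-496)(880) = 0.
The triangle is degenerate (zero area), so the points are collinear.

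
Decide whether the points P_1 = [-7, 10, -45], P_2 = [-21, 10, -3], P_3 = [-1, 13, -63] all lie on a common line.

No

P_1P_2 = (-14, 0, 42), P_1P_3 = (6, 3, -18).
P_1P_2 × P_1P_3 = (-126, 0, -42).
The cross product is nonzero, so the points do not lie on one line.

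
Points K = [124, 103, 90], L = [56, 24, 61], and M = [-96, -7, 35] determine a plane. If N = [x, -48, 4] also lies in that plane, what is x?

-268

Coplanarity requires KL · (KM × KN) = 0.
KL = (-68, -79, -29), KM = (-220, -110, -55); the triple product is linear in x with coefficient 1155 and constant term 309540.
Setting it to zero: x = -268.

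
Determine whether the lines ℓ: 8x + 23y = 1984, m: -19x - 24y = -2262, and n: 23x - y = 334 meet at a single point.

Yes

Lines aᵢx + bᵢy = cᵢ with pairwise distinct directions are concurrent exactly when det[aᵢ bᵢ cᵢ] = 0.
Here the determinant is 0.
It vanishes, so the lines are concurrent at (18, 80).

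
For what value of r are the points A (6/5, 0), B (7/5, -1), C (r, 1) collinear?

Collinearity: (C − A) must be parallel to (B − A) = (1/5, -1).
Cross-multiplying the components: (r − 6/5)·(-1) = (1)·(1/5).
Solving gives r = 1.

1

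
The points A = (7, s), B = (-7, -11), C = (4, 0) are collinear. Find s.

Collinearity: (A − B) must be parallel to (C − B) = (11, 11).
Cross-multiplying the components: (s − (-11))·(11) = (14)·(11).
Solving gives s = 3.

3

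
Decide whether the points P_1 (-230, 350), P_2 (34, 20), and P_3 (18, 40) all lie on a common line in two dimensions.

Yes

P_1P_2 = (264, -330), P_1P_3 = (248, -310).
Checking proportionality: P_1P_3 = 31/33·P_1P_2, so the vectors are parallel and the points are collinear.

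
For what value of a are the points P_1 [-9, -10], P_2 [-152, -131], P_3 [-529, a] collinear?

The three points are collinear iff det[P_1P_2; P_1P_3] = 0.
This determinant is linear in a: (-143)a + (-64350) = 0, so a = -450.

-450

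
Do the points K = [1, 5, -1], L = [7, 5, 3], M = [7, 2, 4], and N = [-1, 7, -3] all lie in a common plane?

Yes

With K as base: KL = (6, 0, 4), KM = (6, -3, 5), KN = (-2, 2, -2).
KM × KN = (-4, 2, 6).
KL · (KM × KN) = 0.
The scalar triple product vanishes, so the four points are coplanar.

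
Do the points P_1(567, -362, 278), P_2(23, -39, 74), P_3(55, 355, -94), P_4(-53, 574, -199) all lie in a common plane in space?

No

A normal to the plane through P_1, P_2, P_3 is n = P_1P_2 × P_1P_3 = (26112, -97920, -224672).
The plane has equation n·P = -12206272. For P_4: n·P_4 = -12880288.
-12880288 ≠ -12206272, so P_4 is off the plane.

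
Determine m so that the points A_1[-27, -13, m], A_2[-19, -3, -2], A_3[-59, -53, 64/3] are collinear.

Collinearity requires A_1A_2 × A_1A_3 = 0; each component is linear in m.
The x-component gives (-50)m + (400/3) = 0, so m = 8/3.
The remaining components then also vanish.

8/3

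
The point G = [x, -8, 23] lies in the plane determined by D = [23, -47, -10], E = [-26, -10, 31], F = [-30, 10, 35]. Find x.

Coplanarity requires DE · (DF × DG) = 0.
DE = (-49, 37, 41), DF = (-53, 57, 45); the triple product is linear in x with coefficient -672 and constant term -10752.
Setting it to zero: x = -16.

-16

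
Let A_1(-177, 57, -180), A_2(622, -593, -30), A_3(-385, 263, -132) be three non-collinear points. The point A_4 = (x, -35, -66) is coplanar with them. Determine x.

-20

A normal to the plane is n = A_1A_2 × A_1A_3 = (-62100, -69552, 29394).
A_4 lies in the plane iff n · A_1A_4 = 0.
This gives (-62100)x + (-1242000) = 0, so x = -20.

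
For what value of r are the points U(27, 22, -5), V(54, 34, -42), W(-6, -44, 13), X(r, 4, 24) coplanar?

The points are coplanar iff UV · (UW × UX) = 0.
Expanding, this is linear in r: (-2226)r + (6678) = 0.
So r = 3.

3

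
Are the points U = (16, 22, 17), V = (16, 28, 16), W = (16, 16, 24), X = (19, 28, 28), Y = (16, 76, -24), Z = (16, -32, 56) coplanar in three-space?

The plane through U, V, W has normal n = UV × UW = (36, 0, 0) and equation n·P = 576.
Checking the remaining points: n·X = 684, n·Y = 576, n·Z = 576.
Since n·X = 684 ≠ 576, X is off the plane and the points are not all coplanar.

No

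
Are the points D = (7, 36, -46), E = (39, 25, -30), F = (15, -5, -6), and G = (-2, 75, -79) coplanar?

No

With D as base: DE = (32, -11, 16), DF = (8, -41, 40), DG = (-9, 39, -33).
DF × DG = (-207, -96, -57).
DE · (DF × DG) = -6480.
Since -6480 ≠ 0, the four points are not coplanar.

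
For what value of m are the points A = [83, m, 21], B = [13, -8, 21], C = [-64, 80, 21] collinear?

-88

Direction BC = (-77, 88, 0). From the x-coordinate of A, the parameter along the line is τ = (83 − 13)/(-77) = -10/11.
Then m = (-8) + (-10/11)·(88) = -88.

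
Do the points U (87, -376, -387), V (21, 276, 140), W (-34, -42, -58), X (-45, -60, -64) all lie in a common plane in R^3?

No

With U as base: UV = (-66, 652, 527), UW = (-121, 334, 329), UX = (-132, 316, 323).
UW × UX = (3918, -4345, 5852).
UV · (UW × UX) = -7524.
Since -7524 ≠ 0, the four points are not coplanar.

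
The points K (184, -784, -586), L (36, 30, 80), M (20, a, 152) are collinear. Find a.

Direction KL = (-148, 814, 666). From the x-coordinate of M, the parameter along the line is τ = (20 − 184)/(-148) = 41/37.
Then a = (-784) + 41/37·(814) = 118.

118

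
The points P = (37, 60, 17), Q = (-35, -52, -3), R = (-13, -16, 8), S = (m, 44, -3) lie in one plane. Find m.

31

Coplanarity ⇔ det[PQ; PR; PS] = 0.
Expanding, this is linear in m: (-512)m + (15872) = 0.
So m = 31.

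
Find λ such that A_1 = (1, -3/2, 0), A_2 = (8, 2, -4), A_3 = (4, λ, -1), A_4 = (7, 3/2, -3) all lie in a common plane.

Coplanarity ⇔ det[A_1A_2; A_1A_3; A_1A_4] = 0.
Expanding, this is linear in λ: (3)λ + (0) = 0.
So λ = 0.

0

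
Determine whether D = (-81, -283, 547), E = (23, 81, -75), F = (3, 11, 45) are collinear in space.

No

DE = (104, 364, -622), DF = (84, 294, -502).
Comparing components 2 and 3: (364)(-502) − (-622)(294) = 140 ≠ 0, so DE and DF are not parallel and the points are not collinear.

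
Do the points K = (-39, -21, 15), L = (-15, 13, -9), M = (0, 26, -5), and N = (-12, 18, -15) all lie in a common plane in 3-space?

The four points are coplanar iff the 3×3 determinant with rows KL, KM, KN is zero.
Rows: (24, 34, -24), (39, 47, -20), (27, 39, -30).
Expanding along the first row: (24)(-630) − (34)(-630) + (-24)(252) = 252.
Nonzero ⇒ not coplanar.

No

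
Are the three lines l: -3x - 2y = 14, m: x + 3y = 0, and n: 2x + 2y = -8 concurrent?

Lines aᵢx + bᵢy = cᵢ with pairwise distinct directions are concurrent exactly when det[aᵢ bᵢ cᵢ] = 0.
Here the determinant is 0.
It vanishes, so the lines are concurrent at (-6, 2).

Yes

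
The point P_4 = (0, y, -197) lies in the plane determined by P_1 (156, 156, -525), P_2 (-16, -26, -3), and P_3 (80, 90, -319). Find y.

A normal to the plane is n = P_1P_2 × P_1P_3 = (-3040, -4240, -2480).
P_4 lies in the plane iff n · P_1P_4 = 0.
This gives (-4240)y + (322240) = 0, so y = 76.

76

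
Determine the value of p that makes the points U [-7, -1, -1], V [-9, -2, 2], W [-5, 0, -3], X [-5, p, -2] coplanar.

0

Normal to plane UVW: n = (-1, 2, 0); plane equation n·P = 5.
Requiring n·X = 5: (2)p + (5) = 5.
So p = 0.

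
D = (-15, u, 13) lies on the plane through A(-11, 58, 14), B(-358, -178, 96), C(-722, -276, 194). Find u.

31

The plane through A, B, C has equation −15092x + 4158y − 51898z = -319396.
Substituting D: (4158)u + (-448294) = -319396, so u = 31.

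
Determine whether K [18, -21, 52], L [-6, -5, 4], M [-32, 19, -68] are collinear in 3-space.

No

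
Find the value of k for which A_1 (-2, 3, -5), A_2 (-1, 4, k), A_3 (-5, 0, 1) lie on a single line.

Collinearity requires A_1A_2 × A_1A_3 = 0; each component is linear in k.
The x-component gives (3)k + (21) = 0, so k = -7.
The remaining components then also vanish.

-7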